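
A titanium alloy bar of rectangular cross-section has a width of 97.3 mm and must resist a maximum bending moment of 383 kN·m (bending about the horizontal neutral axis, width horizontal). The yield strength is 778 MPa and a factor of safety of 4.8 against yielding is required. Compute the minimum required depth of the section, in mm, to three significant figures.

h = 382 mm

σ_allow = 778/4.8 = 162.1 MPa.
For a rectangular section σ = 6M/(bh²), so h² = 6M/(b σ_allow) = 6×3.8300×10^8/(97.3×162.1) = 145700 mm².
h = 381.7 mm.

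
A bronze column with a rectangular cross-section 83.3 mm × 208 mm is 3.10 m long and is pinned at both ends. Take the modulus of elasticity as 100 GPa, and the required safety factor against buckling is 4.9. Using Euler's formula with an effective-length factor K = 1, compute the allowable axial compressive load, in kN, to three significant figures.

P_allow = 210 kN

Buckling occurs about the weak axis: I_min = h·b³/12 = 208×83.3³/12 = 1.002×10^7 mm⁴ (b = 83.3 mm is the smaller dimension).
Effective length L_e = KL = 1×3.10 m = 3100 mm.
Euler critical load P_cr = π²EI/L_e² = π²×100000×1.002×10^7/3100² = 1.029×10^6 N.
P_allow = P_cr/n = 1.029×10^6/4.9 = 210000 N.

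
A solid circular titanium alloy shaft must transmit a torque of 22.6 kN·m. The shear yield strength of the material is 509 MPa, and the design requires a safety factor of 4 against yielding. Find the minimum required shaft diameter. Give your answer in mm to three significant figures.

Allowable shear stress τ_allow = 509/4 = 127.2 MPa.
For a solid shaft τ = 16T/(πd³), so d³ = 16T/(π τ_allow) = 16×2.2600×10^7/(π×127.2) = 904500 mm³.
d = (904500)^(1/3) = 96.71 mm.

d = 96.7 mm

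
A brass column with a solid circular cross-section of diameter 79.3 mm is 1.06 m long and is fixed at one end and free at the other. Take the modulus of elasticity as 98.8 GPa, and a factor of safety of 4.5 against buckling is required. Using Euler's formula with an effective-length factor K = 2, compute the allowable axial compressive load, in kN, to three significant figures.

I = πd⁴/64 = π×79.3⁴/64 = 1.941×10^6 mm⁴.
Effective length L_e = KL = 2×1.06 m = 2120 mm.
Euler critical load P_cr = π²EI/L_e² = π²×98800×1.941×10^6/2120² = 421200 N.
P_allow = P_cr/n = 421200/4.5 = 93590 N.

P_allow = 93.6 kN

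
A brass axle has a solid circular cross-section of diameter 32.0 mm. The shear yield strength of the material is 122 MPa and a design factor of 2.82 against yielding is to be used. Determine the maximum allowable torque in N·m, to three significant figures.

T_allow = 278 N·m

τ_allow = 122/2.82 = 43.26 MPa.
For a solid shaft T_allow = τ_allow·πd³/16; πd³/16 = π×32.0³/16 = 6434 mm³.
T_allow = 43.26×6434 = 278300 N·mm = 278.3 N·m.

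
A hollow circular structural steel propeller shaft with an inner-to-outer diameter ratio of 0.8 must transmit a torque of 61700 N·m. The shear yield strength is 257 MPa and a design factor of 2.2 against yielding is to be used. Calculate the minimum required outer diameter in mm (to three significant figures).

τ_allow = 257/2.2 = 116.8 MPa.
For a hollow shaft τ = 16T/[πd_o³(1−k⁴)] with k = 0.8, so 1−k⁴ = 0.5904.
d_o³ = 16T/[π τ_allow (1−k⁴)] = 16×6.1700×10^7/(π×116.8×0.5904) = 4.556×10^6 mm³.
d_o = 165.8 mm.

d_o = 166 mm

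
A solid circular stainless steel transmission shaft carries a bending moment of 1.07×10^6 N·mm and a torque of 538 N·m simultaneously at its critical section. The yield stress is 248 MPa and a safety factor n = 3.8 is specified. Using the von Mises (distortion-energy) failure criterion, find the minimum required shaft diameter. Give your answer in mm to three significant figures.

d = 56.7 mm

σ_allow = σ_y/n = 248/3.8 = 65.26 MPa.
For a solid shaft σ_b = 32M/(πd³) and τ = 16T/(πd³), so the von Mises stress is σ' = (16/πd³)·√(4M²+3T²).
√(4M²+3T²) = √(4×(1.070×10^6)² + 3×(538000)²) = 2.334×10^6 N·mm.
d³ = 16×2.334×10^6/(π×65.26) = 182100 mm³.
d = 56.69 mm.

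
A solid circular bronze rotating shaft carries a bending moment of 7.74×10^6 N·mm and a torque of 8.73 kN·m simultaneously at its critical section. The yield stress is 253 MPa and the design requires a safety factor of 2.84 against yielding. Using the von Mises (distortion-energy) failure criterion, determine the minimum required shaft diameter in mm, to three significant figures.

σ_allow = σ_y/n = 253/2.84 = 89.08 MPa.
For a solid shaft σ_b = 32M/(πd³) and τ = 16T/(πd³), so the von Mises stress is σ' = (16/πd³)·√(4M²+3T²).
√(4M²+3T²) = √(4×(7.740×10^6)² + 3×(8.730×10^6)²) = 2.164×10^7 N·mm.
d³ = 16×2.164×10^7/(π×89.08) = 1.237×10^6 mm³.
d = 107.4 mm.

d = 107 mm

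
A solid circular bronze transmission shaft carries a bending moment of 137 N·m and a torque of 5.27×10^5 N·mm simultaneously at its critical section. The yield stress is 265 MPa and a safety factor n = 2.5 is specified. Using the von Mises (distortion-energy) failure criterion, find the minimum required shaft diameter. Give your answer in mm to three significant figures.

σ_allow = σ_y/n = 265/2.5 = 106.0 MPa.
For a solid shaft σ_b = 32M/(πd³) and τ = 16T/(πd³), so the von Mises stress is σ' = (16/πd³)·√(4M²+3T²).
√(4M²+3T²) = √(4×(137000)² + 3×(527000)²) = 953000 N·mm.
d³ = 16×953000/(π×106.0) = 45790 mm³.
d = 35.78 mm.

d = 35.8 mm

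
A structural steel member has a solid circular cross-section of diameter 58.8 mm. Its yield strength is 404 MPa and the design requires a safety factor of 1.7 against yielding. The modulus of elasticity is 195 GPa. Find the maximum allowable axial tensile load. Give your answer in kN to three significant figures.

σ_allow = 404/1.7 = 237.6 MPa.
A = πd²/4 = π×58.8²/4 = 2715 mm².
F_allow = σ_allow × A = 237.6×2715 = 645300 N.

F_allow = 645 kN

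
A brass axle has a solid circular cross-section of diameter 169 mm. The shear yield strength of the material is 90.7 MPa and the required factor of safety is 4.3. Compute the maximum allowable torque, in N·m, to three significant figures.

τ_allow = 90.7/4.3 = 21.09 MPa.
For a solid shaft T_allow = τ_allow·πd³/16; πd³/16 = π×169³/16 = 947700 mm³.
T_allow = 21.09×947700 = 1.999×10^7 N·mm = 19990 N·m.

T_allow = 20000 N·m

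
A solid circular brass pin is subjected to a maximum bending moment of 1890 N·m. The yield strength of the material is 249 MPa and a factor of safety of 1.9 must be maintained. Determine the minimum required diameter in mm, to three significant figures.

d = 52.8 mm

σ_allow = 249/1.9 = 131.1 MPa.
For a solid circular section σ = 32M/(πd³), so d³ = 32M/(π σ_allow) = 32×1890000/(π×131.1) = 146900 mm³.
d = 52.76 mm.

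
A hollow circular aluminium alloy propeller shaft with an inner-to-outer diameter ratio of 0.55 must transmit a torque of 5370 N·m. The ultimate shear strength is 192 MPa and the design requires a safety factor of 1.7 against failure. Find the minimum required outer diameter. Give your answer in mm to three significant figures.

d_o = 64.4 mm

τ_allow = 192/1.7 = 112.9 MPa.
For a hollow shaft τ = 16T/[πd_o³(1−k⁴)] with k = 0.55, so 1−k⁴ = 0.9085.
d_o³ = 16T/[π τ_allow (1−k⁴)] = 16×5370000/(π×112.9×0.9085) = 266500 mm³.
d_o = 64.36 mm.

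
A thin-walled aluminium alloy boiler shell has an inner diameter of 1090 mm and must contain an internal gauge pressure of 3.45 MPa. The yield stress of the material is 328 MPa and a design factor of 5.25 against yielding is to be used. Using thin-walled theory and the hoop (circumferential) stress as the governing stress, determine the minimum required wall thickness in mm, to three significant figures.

σ_allow = 328/5.25 = 62.48 MPa.
Hoop stress σ_h = pD/(2t), so t = pD/(2σ_allow) = 3.45×1090/(2×62.48) = 30.10 mm.

t = 30.1 mm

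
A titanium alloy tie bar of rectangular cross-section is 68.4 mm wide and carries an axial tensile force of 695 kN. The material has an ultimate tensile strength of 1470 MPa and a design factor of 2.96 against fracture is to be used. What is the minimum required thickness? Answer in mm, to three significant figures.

t = 20.5 mm

σ_allow = 1470/2.96 = 496.6 MPa.
Required area A = F/σ_allow = 695000/496.6 = 1399 mm².
t = A/w = 1399/68.4 = 20.46 mm.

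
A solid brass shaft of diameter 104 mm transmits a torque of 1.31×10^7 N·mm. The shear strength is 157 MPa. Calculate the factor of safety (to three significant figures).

τ = 16T/(πd³) = 16×1.3100×10^7/(π×104³) = 59.31 MPa.
n = τ_limit/τ = 157/59.31 = 2.647.

n = 2.65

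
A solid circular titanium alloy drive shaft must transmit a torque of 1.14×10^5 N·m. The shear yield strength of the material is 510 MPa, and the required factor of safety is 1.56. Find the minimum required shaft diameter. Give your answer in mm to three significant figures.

Allowable shear stress τ_allow = 510/1.56 = 326.9 MPa.
For a solid shaft τ = 16T/(πd³), so d³ = 16T/(π τ_allow) = 16×1.1400×10^8/(π×326.9) = 1.776×10^6 mm³.
d = (1.776×10^6)^(1/3) = 121.1 mm.

d = 121 mm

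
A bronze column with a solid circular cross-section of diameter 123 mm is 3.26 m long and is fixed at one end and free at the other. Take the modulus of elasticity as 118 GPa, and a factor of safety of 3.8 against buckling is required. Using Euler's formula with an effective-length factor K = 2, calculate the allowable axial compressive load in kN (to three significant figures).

P_allow = 81.0 kN

I = πd⁴/64 = π×123⁴/64 = 1.124×10^7 mm⁴.
Effective length L_e = KL = 2×3.26 m = 6520 mm.
Euler critical load P_cr = π²EI/L_e² = π²×118000×1.124×10^7/6520² = 307800 N.
P_allow = P_cr/n = 307800/3.8 = 81000 N.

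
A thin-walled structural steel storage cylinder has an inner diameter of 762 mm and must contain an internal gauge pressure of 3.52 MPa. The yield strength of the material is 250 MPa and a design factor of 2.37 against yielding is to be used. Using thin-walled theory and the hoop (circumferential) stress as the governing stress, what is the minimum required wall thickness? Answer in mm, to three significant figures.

σ_allow = 250/2.37 = 105.5 MPa.
Hoop stress σ_h = pD/(2t), so t = pD/(2σ_allow) = 3.52×762/(2×105.5) = 12.71 mm.

t = 12.7 mm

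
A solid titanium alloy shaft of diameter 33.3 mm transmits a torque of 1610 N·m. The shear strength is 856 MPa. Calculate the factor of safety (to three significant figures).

τ = 16T/(πd³) = 16×1610000/(π×33.3³) = 222.1 MPa.
n = τ_limit/τ = 856/222.1 = 3.855.

n = 3.85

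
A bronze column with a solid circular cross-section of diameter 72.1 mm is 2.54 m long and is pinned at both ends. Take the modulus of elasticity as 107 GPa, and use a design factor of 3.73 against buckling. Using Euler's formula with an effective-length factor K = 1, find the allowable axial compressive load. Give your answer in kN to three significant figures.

I = πd⁴/64 = π×72.1⁴/64 = 1.327×10^6 mm⁴.
Effective length L_e = KL = 1×2.54 m = 2540 mm.
Euler critical load P_cr = π²EI/L_e² = π²×107000×1.327×10^6/2540² = 217100 N.
P_allow = P_cr/n = 217100/3.73 = 58210 N.

P_allow = 58.2 kN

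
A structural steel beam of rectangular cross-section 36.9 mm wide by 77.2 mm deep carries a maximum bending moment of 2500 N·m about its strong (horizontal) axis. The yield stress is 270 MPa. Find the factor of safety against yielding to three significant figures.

Section modulus S = bh²/6 = 36.9×77.2²/6 = 36650 mm³.
σ = M/S = 2500000/36650 = 68.21 MPa.
n = 270/68.21 = 3.959.

n = 3.96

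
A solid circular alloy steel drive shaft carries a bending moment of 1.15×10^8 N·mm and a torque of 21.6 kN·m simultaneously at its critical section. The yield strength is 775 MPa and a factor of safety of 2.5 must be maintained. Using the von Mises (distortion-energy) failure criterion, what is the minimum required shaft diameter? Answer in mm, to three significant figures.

d = 156 mm

σ_allow = σ_y/n = 775/2.5 = 310.0 MPa.
For a solid shaft σ_b = 32M/(πd³) and τ = 16T/(πd³), so the von Mises stress is σ' = (16/πd³)·√(4M²+3T²).
√(4M²+3T²) = √(4×(1.150×10^8)² + 3×(2.160×10^7)²) = 2.330×10^8 N·mm.
d³ = 16×2.330×10^8/(π×310.0) = 3.828×10^6 mm³.
d = 156.4 mm.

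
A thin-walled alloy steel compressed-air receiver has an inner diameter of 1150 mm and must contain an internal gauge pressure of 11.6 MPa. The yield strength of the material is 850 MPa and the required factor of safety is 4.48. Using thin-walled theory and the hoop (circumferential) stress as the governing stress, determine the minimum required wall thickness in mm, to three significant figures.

σ_allow = 850/4.48 = 189.7 MPa.
Hoop stress σ_h = pD/(2t), so t = pD/(2σ_allow) = 11.6×1150/(2×189.7) = 35.15 mm.

t = 35.2 mm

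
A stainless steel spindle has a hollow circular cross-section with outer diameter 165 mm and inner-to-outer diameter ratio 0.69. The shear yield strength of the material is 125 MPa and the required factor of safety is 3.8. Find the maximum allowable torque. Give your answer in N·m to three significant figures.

T_allow = 22400 N·m

τ_allow = 125/3.8 = 32.89 MPa.
For a hollow shaft T_allow = τ_allow·πd_o³(1−k⁴)/16 with 1−k⁴ = 0.7733, so πd_o³(1−k⁴)/16 = 682100 mm³.
T_allow = 32.89×682100 = 2.244×10^7 N·mm = 22440 N·m.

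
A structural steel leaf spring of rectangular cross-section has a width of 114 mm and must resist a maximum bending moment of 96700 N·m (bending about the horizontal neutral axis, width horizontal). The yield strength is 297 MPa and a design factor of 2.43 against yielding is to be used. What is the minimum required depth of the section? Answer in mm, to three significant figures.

σ_allow = 297/2.43 = 122.2 MPa.
For a rectangular section σ = 6M/(bh²), so h² = 6M/(b σ_allow) = 6×9.6700×10^7/(114×122.2) = 41640 mm².
h = 204.1 mm.

h = 204 mm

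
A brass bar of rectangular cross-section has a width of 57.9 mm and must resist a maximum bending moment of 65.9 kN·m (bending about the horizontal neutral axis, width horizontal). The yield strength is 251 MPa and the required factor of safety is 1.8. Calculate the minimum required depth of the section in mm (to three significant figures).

σ_allow = 251/1.8 = 139.4 MPa.
For a rectangular section σ = 6M/(bh²), so h² = 6M/(b σ_allow) = 6×6.5900×10^7/(57.9×139.4) = 48970 mm².
h = 221.3 mm.

h = 221 mm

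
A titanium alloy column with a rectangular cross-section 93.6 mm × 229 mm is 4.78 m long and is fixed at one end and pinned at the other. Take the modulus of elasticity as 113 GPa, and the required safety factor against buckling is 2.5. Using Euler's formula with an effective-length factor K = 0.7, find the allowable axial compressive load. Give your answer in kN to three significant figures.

Buckling occurs about the weak axis: I_min = h·b³/12 = 229×93.6³/12 = 1.565×10^7 mm⁴ (b = 93.6 mm is the smaller dimension).
Effective length L_e = KL = 0.7×4.78 m = 3346 mm.
Euler critical load P_cr = π²EI/L_e² = π²×113000×1.565×10^7/3346² = 1.559×10^6 N.
P_allow = P_cr/n = 1.559×10^6/2.5 = 623500 N.

P_allow = 624 kN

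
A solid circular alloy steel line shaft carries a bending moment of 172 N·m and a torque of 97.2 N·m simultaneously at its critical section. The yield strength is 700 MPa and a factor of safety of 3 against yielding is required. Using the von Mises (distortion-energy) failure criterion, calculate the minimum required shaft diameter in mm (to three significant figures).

d = 20.3 mm

σ_allow = σ_y/n = 700/3 = 233.3 MPa.
For a solid shaft σ_b = 32M/(πd³) and τ = 16T/(πd³), so the von Mises stress is σ' = (16/πd³)·√(4M²+3T²).
√(4M²+3T²) = √(4×(172000)² + 3×(97200)²) = 383000 N·mm.
d³ = 16×383000/(π×233.3) = 8359 mm³.
d = 20.30 mm.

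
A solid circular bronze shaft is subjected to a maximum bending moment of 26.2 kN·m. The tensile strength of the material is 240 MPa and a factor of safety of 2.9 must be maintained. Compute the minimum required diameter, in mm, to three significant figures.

d = 148 mm

σ_allow = 240/2.9 = 82.76 MPa.
For a solid circular section σ = 32M/(πd³), so d³ = 32M/(π σ_allow) = 32×2.6200×10^7/(π×82.76) = 3.225×10^6 mm³.
d = 147.7 mm.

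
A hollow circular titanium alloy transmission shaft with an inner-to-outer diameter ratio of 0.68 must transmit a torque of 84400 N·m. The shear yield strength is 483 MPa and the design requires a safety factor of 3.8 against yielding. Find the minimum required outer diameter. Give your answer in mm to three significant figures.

d_o = 163 mm

τ_allow = 483/3.8 = 127.1 MPa.
For a hollow shaft τ = 16T/[πd_o³(1−k⁴)] with k = 0.68, so 1−k⁴ = 0.7862.
d_o³ = 16T/[π τ_allow (1−k⁴)] = 16×8.4400×10^7/(π×127.1×0.7862) = 4.302×10^6 mm³.
d_o = 162.6 mm.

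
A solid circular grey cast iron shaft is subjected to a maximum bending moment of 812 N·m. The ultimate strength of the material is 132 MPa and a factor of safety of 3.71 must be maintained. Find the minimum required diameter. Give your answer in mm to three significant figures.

d = 61.5 mm

σ_allow = 132/3.71 = 35.58 MPa.
For a solid circular section σ = 32M/(πd³), so d³ = 32M/(π σ_allow) = 32×812000/(π×35.58) = 232500 mm³.
d = 61.49 mm.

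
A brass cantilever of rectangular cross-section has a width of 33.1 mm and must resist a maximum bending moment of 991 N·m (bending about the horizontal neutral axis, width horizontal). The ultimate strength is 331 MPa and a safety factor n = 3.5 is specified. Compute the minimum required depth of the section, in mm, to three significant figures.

h = 43.6 mm

σ_allow = 331/3.5 = 94.57 MPa.
For a rectangular section σ = 6M/(bh²), so h² = 6M/(b σ_allow) = 6×991000/(33.1×94.57) = 1899 mm².
h = 43.58 mm.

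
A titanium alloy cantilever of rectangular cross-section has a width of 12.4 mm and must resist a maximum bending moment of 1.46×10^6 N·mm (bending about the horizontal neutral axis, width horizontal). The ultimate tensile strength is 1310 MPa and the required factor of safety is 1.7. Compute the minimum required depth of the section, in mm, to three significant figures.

h = 30.3 mm

σ_allow = 1310/1.7 = 770.6 MPa.
For a rectangular section σ = 6M/(bh²), so h² = 6M/(b σ_allow) = 6×1460000/(12.4×770.6) = 916.8 mm².
h = 30.28 mm.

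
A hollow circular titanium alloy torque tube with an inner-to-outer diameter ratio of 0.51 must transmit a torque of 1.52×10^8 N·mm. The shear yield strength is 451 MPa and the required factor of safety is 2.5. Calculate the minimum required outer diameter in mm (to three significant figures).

τ_allow = 451/2.5 = 180.4 MPa.
For a hollow shaft τ = 16T/[πd_o³(1−k⁴)] with k = 0.51, so 1−k⁴ = 0.9323.
d_o³ = 16T/[π τ_allow (1−k⁴)] = 16×1.5200×10^8/(π×180.4×0.9323) = 4.603×10^6 mm³.
d_o = 166.3 mm.

d_o = 166 mm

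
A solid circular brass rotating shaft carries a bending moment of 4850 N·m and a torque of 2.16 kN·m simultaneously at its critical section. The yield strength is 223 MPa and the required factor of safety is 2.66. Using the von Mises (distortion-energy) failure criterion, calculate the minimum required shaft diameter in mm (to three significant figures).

d = 85.8 mm

σ_allow = σ_y/n = 223/2.66 = 83.83 MPa.
For a solid shaft σ_b = 32M/(πd³) and τ = 16T/(πd³), so the von Mises stress is σ' = (16/πd³)·√(4M²+3T²).
√(4M²+3T²) = √(4×(4.850×10^6)² + 3×(2.160×10^6)²) = 1.040×10^7 N·mm.
d³ = 16×1.040×10^7/(π×83.83) = 631600 mm³.
d = 85.80 mm.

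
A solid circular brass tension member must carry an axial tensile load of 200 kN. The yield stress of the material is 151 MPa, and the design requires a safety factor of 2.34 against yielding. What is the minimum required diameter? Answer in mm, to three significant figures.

d = 62.8 mm

Allowable stress σ_allow = 151/2.34 = 64.53 MPa.
Required area A = F/σ_allow = 200000/64.53 = 3099 mm².
A = πd²/4 → d = √(4A/π) = 62.82 mm.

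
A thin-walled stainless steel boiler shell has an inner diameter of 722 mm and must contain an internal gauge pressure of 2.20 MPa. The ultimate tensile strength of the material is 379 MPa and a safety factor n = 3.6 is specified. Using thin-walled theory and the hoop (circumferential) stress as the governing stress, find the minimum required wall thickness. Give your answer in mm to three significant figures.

t = 7.54 mm

σ_allow = 379/3.6 = 105.3 MPa.
Hoop stress σ_h = pD/(2t), so t = pD/(2σ_allow) = 2.20×722/(2×105.3) = 7.544 mm.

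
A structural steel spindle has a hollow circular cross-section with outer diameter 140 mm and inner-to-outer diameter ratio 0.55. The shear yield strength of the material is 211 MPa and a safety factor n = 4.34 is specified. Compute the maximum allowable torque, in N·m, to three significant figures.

τ_allow = 211/4.34 = 48.62 MPa.
For a hollow shaft T_allow = τ_allow·πd_o³(1−k⁴)/16 with 1−k⁴ = 0.9085, so πd_o³(1−k⁴)/16 = 489500 mm³.
T_allow = 48.62×489500 = 2.380×10^7 N·mm = 23800 N·m.

T_allow = 23800 N·m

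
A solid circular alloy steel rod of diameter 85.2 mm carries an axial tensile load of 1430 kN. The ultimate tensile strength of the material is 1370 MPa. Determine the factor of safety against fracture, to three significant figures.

n = 5.46

A = πd²/4 = 5701 mm².
σ = F/A = 1430000/5701 = 250.8 MPa.
n = 1370/250.8 = 5.462.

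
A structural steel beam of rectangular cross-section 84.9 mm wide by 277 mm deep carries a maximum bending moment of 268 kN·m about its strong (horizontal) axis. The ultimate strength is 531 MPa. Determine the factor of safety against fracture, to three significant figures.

Section modulus S = bh²/6 = 84.9×277²/6 = 1.086×10^6 mm³.
σ = M/S = 2.6800×10^8/1.086×10^6 = 246.8 MPa.
n = 531/246.8 = 2.151.

n = 2.15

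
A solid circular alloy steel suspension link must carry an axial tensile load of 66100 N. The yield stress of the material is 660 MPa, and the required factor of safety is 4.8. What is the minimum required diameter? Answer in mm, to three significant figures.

Allowable stress σ_allow = 660/4.8 = 137.5 MPa.
Required area A = F/σ_allow = 66100/137.5 = 480.7 mm².
A = πd²/4 → d = √(4A/π) = 24.74 mm.

d = 24.7 mm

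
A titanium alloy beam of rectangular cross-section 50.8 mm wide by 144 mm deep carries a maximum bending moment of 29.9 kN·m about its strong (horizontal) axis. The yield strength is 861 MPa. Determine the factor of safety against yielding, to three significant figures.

n = 5.06

Section modulus S = bh²/6 = 50.8×144²/6 = 175600 mm³.
σ = M/S = 2.9900×10^7/175600 = 170.3 MPa.
n = 861/170.3 = 5.056.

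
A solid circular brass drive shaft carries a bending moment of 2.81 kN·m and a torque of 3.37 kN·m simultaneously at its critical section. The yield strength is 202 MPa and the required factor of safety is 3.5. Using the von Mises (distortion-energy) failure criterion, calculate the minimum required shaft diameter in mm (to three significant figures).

σ_allow = σ_y/n = 202/3.5 = 57.71 MPa.
For a solid shaft σ_b = 32M/(πd³) and τ = 16T/(πd³), so the von Mises stress is σ' = (16/πd³)·√(4M²+3T²).
√(4M²+3T²) = √(4×(2.810×10^6)² + 3×(3.370×10^6)²) = 8.103×10^6 N·mm.
d³ = 16×8.103×10^6/(π×57.71) = 715000 mm³.
d = 89.42 mm.

d = 89.4 mm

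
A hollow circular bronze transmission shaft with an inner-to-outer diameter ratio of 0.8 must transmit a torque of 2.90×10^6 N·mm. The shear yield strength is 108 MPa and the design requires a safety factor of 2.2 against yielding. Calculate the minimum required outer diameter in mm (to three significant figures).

d_o = 79.9 mm

τ_allow = 108/2.2 = 49.09 MPa.
For a hollow shaft τ = 16T/[πd_o³(1−k⁴)] with k = 0.8, so 1−k⁴ = 0.5904.
d_o³ = 16T/[π τ_allow (1−k⁴)] = 16×2900000/(π×49.09×0.5904) = 509600 mm³.
d_o = 79.87 mm.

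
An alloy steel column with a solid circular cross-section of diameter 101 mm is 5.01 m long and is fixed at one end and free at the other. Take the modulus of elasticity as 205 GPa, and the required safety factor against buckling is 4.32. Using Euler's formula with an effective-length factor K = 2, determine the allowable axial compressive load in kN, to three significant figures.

I = πd⁴/64 = π×101⁴/64 = 5.108×10^6 mm⁴.
Effective length L_e = KL = 2×5.01 m = 10020 mm.
Euler critical load P_cr = π²EI/L_e² = π²×205000×5.108×10^6/10020² = 102900 N.
P_allow = P_cr/n = 102900/4.32 = 23830 N.

P_allow = 23.8 kN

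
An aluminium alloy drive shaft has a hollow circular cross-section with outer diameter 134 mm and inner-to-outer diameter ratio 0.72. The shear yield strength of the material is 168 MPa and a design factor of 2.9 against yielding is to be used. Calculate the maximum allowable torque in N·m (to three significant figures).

T_allow = 20000 N·m

τ_allow = 168/2.9 = 57.93 MPa.
For a hollow shaft T_allow = τ_allow·πd_o³(1−k⁴)/16 with 1−k⁴ = 0.7313, so πd_o³(1−k⁴)/16 = 345500 mm³.
T_allow = 57.93×345500 = 2.001×10^7 N·mm = 20010 N·m.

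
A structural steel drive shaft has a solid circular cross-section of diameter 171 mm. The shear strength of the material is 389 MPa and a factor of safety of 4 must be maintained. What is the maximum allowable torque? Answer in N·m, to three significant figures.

τ_allow = 389/4 = 97.25 MPa.
For a solid shaft T_allow = τ_allow·πd³/16; πd³/16 = π×171³/16 = 981800 mm³.
T_allow = 97.25×981800 = 9.548×10^7 N·mm = 95480 N·m.

T_allow = 95500 N·m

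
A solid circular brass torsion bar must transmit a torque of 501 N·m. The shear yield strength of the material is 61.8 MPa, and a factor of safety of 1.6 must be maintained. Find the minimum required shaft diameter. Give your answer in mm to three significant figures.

d = 40.4 mm

Allowable shear stress τ_allow = 61.8/1.6 = 38.62 MPa.
For a solid shaft τ = 16T/(πd³), so d³ = 16T/(π τ_allow) = 16×501000/(π×38.62) = 66060 mm³.
d = (66060)^(1/3) = 40.42 mm.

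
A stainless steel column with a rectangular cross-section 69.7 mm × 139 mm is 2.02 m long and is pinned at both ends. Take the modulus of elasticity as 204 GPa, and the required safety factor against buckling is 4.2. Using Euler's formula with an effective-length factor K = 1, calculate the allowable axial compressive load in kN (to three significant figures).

P_allow = 461 kN

Buckling occurs about the weak axis: I_min = h·b³/12 = 139×69.7³/12 = 3.922×10^6 mm⁴ (b = 69.7 mm is the smaller dimension).
Effective length L_e = KL = 1×2.02 m = 2020 mm.
Euler critical load P_cr = π²EI/L_e² = π²×204000×3.922×10^6/2020² = 1.935×10^6 N.
P_allow = P_cr/n = 1.935×10^6/4.2 = 460800 N.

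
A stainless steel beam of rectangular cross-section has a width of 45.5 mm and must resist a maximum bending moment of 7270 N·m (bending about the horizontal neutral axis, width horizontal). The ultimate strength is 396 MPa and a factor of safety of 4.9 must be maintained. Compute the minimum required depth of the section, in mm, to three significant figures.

h = 109 mm

σ_allow = 396/4.9 = 80.82 MPa.
For a rectangular section σ = 6M/(bh²), so h² = 6M/(b σ_allow) = 6×7270000/(45.5×80.82) = 11860 mm².
h = 108.9 mm.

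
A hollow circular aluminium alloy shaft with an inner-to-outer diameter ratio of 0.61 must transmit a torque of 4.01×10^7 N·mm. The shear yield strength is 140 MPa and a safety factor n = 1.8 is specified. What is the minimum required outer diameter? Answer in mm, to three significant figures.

τ_allow = 140/1.8 = 77.78 MPa.
For a hollow shaft τ = 16T/[πd_o³(1−k⁴)] with k = 0.61, so 1−k⁴ = 0.8615.
d_o³ = 16T/[π τ_allow (1−k⁴)] = 16×4.0100×10^7/(π×77.78×0.8615) = 3.048×10^6 mm³.
d_o = 145.0 mm.

d_o = 145 mm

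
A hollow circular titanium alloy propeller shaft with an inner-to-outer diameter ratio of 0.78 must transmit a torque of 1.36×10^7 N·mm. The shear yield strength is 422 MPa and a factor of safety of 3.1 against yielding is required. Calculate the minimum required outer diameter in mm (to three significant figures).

τ_allow = 422/3.1 = 136.1 MPa.
For a hollow shaft τ = 16T/[πd_o³(1−k⁴)] with k = 0.78, so 1−k⁴ = 0.6298.
d_o³ = 16T/[π τ_allow (1−k⁴)] = 16×1.3600×10^7/(π×136.1×0.6298) = 807800 mm³.
d_o = 93.13 mm.

d_o = 93.1 mm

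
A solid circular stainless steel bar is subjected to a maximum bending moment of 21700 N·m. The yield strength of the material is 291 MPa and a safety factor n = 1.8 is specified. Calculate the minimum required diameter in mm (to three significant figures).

d = 111 mm

σ_allow = 291/1.8 = 161.7 MPa.
For a solid circular section σ = 32M/(πd³), so d³ = 32M/(π σ_allow) = 32×2.1700×10^7/(π×161.7) = 1.367×10^6 mm³.
d = 111.0 mm.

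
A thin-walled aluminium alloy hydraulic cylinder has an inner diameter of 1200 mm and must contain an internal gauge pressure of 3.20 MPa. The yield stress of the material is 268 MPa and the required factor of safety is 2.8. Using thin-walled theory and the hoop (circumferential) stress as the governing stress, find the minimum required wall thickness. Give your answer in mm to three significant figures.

σ_allow = 268/2.8 = 95.71 MPa.
Hoop stress σ_h = pD/(2t), so t = pD/(2σ_allow) = 3.20×1200/(2×95.71) = 20.06 mm.

t = 20.1 mm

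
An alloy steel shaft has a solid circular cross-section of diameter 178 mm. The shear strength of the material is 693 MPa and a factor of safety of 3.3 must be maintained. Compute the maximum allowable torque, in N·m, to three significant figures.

T_allow = 2.33×10^5 N·m

τ_allow = 693/3.3 = 210.0 MPa.
For a solid shaft T_allow = τ_allow·πd³/16; πd³/16 = π×178³/16 = 1.107×10^6 mm³.
T_allow = 210.0×1.107×10^6 = 2.325×10^8 N·mm = 232500 N·m.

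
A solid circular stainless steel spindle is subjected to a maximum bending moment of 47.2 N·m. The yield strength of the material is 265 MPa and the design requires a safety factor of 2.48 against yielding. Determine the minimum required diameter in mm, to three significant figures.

σ_allow = 265/2.48 = 106.9 MPa.
For a solid circular section σ = 32M/(πd³), so d³ = 32M/(π σ_allow) = 32×47200/(π×106.9) = 4499 mm³.
d = 16.51 mm.

d = 16.5 mm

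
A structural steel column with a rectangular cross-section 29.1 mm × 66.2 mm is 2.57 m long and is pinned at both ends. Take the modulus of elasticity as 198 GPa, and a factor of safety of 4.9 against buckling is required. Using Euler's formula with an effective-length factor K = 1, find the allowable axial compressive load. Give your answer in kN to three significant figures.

P_allow = 8.21 kN

Buckling occurs about the weak axis: I_min = h·b³/12 = 66.2×29.1³/12 = 135900 mm⁴ (b = 29.1 mm is the smaller dimension).
Effective length L_e = KL = 1×2.57 m = 2570 mm.
Euler critical load P_cr = π²EI/L_e² = π²×198000×135900/2570² = 40220 N.
P_allow = P_cr/n = 40220/4.9 = 8208 N.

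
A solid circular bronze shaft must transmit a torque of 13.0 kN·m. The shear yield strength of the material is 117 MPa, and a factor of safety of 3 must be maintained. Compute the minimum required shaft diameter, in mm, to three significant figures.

Allowable shear stress τ_allow = 117/3 = 39.00 MPa.
For a solid shaft τ = 16T/(πd³), so d³ = 16T/(π τ_allow) = 16×1.3000×10^7/(π×39.00) = 1.698×10^6 mm³.
d = (1.698×10^6)^(1/3) = 119.3 mm.

d = 119 mm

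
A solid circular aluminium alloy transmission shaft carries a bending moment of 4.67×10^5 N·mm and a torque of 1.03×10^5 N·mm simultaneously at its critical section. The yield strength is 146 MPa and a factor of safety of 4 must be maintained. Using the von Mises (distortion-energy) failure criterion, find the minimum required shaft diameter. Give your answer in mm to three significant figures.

d = 51.0 mm

σ_allow = σ_y/n = 146/4 = 36.50 MPa.
For a solid shaft σ_b = 32M/(πd³) and τ = 16T/(πd³), so the von Mises stress is σ' = (16/πd³)·√(4M²+3T²).
√(4M²+3T²) = √(4×(467000)² + 3×(103000)²) = 950900 N·mm.
d³ = 16×950900/(π×36.50) = 132700 mm³.
d = 51.00 mm.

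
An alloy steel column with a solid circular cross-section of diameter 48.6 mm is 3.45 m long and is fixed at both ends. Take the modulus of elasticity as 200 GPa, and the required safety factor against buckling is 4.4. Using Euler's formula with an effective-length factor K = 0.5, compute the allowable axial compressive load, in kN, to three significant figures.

I = πd⁴/64 = π×48.6⁴/64 = 273900 mm⁴.
Effective length L_e = KL = 0.5×3.45 m = 1725 mm.
Euler critical load P_cr = π²EI/L_e² = π²×200000×273900/1725² = 181700 N.
P_allow = P_cr/n = 181700/4.4 = 41290 N.

P_allow = 41.3 kN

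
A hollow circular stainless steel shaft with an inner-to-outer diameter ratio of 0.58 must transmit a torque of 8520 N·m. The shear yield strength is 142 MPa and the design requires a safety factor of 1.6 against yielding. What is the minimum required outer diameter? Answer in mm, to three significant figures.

d_o = 82.0 mm

τ_allow = 142/1.6 = 88.75 MPa.
For a hollow shaft τ = 16T/[πd_o³(1−k⁴)] with k = 0.58, so 1−k⁴ = 0.8868.
d_o³ = 16T/[π τ_allow (1−k⁴)] = 16×8520000/(π×88.75×0.8868) = 551300 mm³.
d_o = 82.00 mm.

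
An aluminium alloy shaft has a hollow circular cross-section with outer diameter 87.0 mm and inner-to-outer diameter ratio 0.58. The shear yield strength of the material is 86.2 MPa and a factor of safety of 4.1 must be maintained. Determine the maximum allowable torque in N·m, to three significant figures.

τ_allow = 86.2/4.1 = 21.02 MPa.
For a hollow shaft T_allow = τ_allow·πd_o³(1−k⁴)/16 with 1−k⁴ = 0.8868, so πd_o³(1−k⁴)/16 = 114700 mm³.
T_allow = 21.02×114700 = 2.411×10^6 N·mm = 2411 N·m.

T_allow = 2410 N·m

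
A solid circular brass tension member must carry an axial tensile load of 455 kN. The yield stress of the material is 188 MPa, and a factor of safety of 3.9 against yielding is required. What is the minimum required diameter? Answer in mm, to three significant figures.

Allowable stress σ_allow = 188/3.9 = 48.21 MPa.
Required area A = F/σ_allow = 455000/48.21 = 9439 mm².
A = πd²/4 → d = √(4A/π) = 109.6 mm.

d = 110 mm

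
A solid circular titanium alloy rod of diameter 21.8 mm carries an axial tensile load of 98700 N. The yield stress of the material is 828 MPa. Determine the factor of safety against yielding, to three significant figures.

A = πd²/4 = 373.3 mm².
σ = F/A = 98700/373.3 = 264.4 MPa.
n = 828/264.4 = 3.131.

n = 3.13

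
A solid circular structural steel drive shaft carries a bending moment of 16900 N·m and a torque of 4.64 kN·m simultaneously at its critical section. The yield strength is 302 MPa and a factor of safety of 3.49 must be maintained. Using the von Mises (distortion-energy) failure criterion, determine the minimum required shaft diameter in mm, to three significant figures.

σ_allow = σ_y/n = 302/3.49 = 86.53 MPa.
For a solid shaft σ_b = 32M/(πd³) and τ = 16T/(πd³), so the von Mises stress is σ' = (16/πd³)·√(4M²+3T²).
√(4M²+3T²) = √(4×(1.690×10^7)² + 3×(4.640×10^6)²) = 3.474×10^7 N·mm.
d³ = 16×3.474×10^7/(π×86.53) = 2.045×10^6 mm³.
d = 126.9 mm.

d = 127 mm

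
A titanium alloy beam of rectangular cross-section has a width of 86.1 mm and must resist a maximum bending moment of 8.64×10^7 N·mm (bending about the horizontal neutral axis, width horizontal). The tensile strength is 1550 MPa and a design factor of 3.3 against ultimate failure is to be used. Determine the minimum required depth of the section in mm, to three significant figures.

σ_allow = 1550/3.3 = 469.7 MPa.
For a rectangular section σ = 6M/(bh²), so h² = 6M/(b σ_allow) = 6×8.6400×10^7/(86.1×469.7) = 12820 mm².
h = 113.2 mm.

h = 113 mm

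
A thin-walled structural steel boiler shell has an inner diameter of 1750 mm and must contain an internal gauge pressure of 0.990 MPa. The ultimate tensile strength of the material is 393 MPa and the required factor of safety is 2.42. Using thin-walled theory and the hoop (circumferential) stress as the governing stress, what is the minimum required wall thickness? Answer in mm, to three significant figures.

σ_allow = 393/2.42 = 162.4 MPa.
Hoop stress σ_h = pD/(2t), so t = pD/(2σ_allow) = 0.990×1750/(2×162.4) = 5.334 mm.

t = 5.33 mm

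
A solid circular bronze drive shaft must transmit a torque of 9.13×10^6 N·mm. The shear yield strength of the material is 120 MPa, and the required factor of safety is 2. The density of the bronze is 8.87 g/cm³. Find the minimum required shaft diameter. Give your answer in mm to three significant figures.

d = 91.9 mm

Allowable shear stress τ_allow = 120/2 = 60.00 MPa.
For a solid shaft τ = 16T/(πd³), so d³ = 16T/(π τ_allow) = 16×9130000/(π×60.00) = 775000 mm³.
d = (775000)^(1/3) = 91.85 mm.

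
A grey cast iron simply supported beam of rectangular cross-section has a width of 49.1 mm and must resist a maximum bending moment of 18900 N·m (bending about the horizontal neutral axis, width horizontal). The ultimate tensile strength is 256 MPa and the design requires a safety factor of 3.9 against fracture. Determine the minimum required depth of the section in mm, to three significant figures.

h = 188 mm

σ_allow = 256/3.9 = 65.64 MPa.
For a rectangular section σ = 6M/(bh²), so h² = 6M/(b σ_allow) = 6×1.8900×10^7/(49.1×65.64) = 35180 mm².
h = 187.6 mm.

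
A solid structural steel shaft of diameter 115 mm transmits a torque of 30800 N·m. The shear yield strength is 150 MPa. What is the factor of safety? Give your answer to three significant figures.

n = 1.45

τ = 16T/(πd³) = 16×3.0800×10^7/(π×115³) = 103.1 MPa.
n = τ_limit/τ = 150/103.1 = 1.454.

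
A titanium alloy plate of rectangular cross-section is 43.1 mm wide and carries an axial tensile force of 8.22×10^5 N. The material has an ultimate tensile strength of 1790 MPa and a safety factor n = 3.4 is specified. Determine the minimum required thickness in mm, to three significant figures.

σ_allow = 1790/3.4 = 526.5 MPa.
Required area A = F/σ_allow = 822000/526.5 = 1561 mm².
t = A/w = 1561/43.1 = 36.23 mm.

t = 36.2 mm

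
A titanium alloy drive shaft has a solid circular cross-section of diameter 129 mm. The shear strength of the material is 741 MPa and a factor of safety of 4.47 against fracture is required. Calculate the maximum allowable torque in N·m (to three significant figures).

T_allow = 69900 N·m

τ_allow = 741/4.47 = 165.8 MPa.
For a solid shaft T_allow = τ_allow·πd³/16; πd³/16 = π×129³/16 = 421500 mm³.
T_allow = 165.8×421500 = 6.987×10^7 N·mm = 69870 N·m.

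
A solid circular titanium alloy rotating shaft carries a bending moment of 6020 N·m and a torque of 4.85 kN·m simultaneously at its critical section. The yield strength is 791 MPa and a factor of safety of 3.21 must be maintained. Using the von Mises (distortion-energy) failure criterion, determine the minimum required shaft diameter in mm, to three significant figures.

d = 67.2 mm

σ_allow = σ_y/n = 791/3.21 = 246.4 MPa.
For a solid shaft σ_b = 32M/(πd³) and τ = 16T/(πd³), so the von Mises stress is σ' = (16/πd³)·√(4M²+3T²).
√(4M²+3T²) = √(4×(6.020×10^6)² + 3×(4.850×10^6)²) = 1.468×10^7 N·mm.
d³ = 16×1.468×10^7/(π×246.4) = 303400 mm³.
d = 67.20 mm.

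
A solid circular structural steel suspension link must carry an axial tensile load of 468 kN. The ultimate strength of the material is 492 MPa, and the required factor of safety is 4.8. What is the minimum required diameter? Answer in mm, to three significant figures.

Allowable stress σ_allow = 492/4.8 = 102.5 MPa.
Required area A = F/σ_allow = 468000/102.5 = 4566 mm².
A = πd²/4 → d = √(4A/π) = 76.25 mm.

d = 76.2 mm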